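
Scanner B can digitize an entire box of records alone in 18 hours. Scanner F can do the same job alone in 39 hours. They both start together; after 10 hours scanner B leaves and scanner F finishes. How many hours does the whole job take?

In the first 10 hours the combined rate is 19/234, so 95/117 of the job is done, leaving 22/117.
After scanner B leaves the rate is 1/39 per hour; the remaining 22/117 takes 22/3 hours.
Total = 10 + 22/3 = 52/3 hours.

52/3 hours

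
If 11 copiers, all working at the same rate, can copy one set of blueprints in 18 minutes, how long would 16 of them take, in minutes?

99/8 minutes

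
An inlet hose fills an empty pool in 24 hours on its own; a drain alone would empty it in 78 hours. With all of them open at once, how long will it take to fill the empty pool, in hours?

Net rate = 1/24 − 1/78 = (13 − 4)/312 = 9/312 = 3/104 per hour.
Filling time = 1 ÷ (3/104) = 104/3 hours.

104/3 hours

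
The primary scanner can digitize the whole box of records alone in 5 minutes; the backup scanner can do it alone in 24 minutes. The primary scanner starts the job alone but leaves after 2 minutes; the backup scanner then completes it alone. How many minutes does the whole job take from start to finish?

82/5 minutes

In 2 minutes the primary scanner does 2/5 of the job, leaving 3/5.
The backup scanner works at 1/24 per minute, so finishing takes 3/5 ÷ 1/24 = 72/5 minutes.
Total time = 2 + 72/5 = 82/5 minutes.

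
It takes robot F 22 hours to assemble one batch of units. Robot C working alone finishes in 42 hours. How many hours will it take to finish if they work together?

231/16 hours

With two workers the combined time is the product over the sum: 22·42/(22+42) = 924/64 = 231/16 hours.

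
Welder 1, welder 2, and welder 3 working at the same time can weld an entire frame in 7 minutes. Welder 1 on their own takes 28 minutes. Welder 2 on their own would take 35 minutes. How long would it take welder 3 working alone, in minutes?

140/11 minutes

Combined rate is 1/7 per minute.
Known contribution: 1/28 + 1/35 = (5 + 4)/140 = 9/140 per minute.
So welder 3's rate is 1/7 − 9/140 = 11/140, meaning 140/11 minutes alone.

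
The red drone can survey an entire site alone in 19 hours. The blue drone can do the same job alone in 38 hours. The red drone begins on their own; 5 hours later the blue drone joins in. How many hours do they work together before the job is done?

28/3 hours

In the first 5 hours the red drone alone does 5/19 of the job, leaving 14/19.
Once everyone is working, combined rate: 1/19 + 1/38 = (2 + 1)/38 = 3/38 per hour.
Remaining 14/19 at 3/38 per hour takes 28/3 hours.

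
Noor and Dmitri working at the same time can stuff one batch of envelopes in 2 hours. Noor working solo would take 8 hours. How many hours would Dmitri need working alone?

8/3 hours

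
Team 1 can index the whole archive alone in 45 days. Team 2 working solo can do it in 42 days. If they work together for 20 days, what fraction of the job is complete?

Combined rate: 1/45 + 1/42 = (14 + 15)/630 = 29/630 per day.
In 20 days they complete 20·29/630 = 58/63 of the job.

58/63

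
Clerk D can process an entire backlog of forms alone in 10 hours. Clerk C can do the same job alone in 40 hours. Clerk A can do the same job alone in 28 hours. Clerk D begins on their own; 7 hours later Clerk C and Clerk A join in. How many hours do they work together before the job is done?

In the first 7 hours Clerk D alone does 7/10 of the job, leaving 3/10.
Once everyone is working, combined rate: 1/10 + 1/40 + 1/28 = (28 + 7 + 10)/280 = 45/280 = 9/56 per hour.
Remaining 3/10 at 9/56 per hour takes 28/15 hours.

28/15 hours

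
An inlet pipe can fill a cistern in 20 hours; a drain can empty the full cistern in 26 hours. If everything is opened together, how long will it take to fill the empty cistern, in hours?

260/3 hours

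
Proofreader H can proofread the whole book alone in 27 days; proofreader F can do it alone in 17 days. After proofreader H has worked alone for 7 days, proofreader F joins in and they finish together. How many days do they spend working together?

85/11 days

In 7 days proofreader H does 7/27 of the job, leaving 20/27.
Proofreader H and proofreader F together work at 44/459 per day, so finishing takes 20/27 ÷ 44/459 = 85/11 days.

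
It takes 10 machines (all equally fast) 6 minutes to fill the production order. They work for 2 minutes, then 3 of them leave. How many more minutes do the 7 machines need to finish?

40/7 minutes

One machine does 1/60 of the job per minute.
After 2 minutes with 10 machines, 1/3 is done (2/3 left).
With 7 machines the rate is 7/60, so the rest takes 2/3 ÷ 7/60 = 40/7 minutes.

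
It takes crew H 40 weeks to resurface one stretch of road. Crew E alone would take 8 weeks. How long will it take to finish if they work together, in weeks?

20/3 weeks

Combined rate: 1/40 + 1/8 = (1 + 5)/40 = 6/40 = 3/20 per week.
Time = 1 ÷ (3/20) = 20/3 weeks.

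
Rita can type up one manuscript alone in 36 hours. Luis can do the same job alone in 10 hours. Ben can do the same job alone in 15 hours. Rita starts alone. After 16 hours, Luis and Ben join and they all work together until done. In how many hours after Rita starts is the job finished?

132/7 hours

In the first 16 hours Rita alone does 16/36 = 4/9 of the job, leaving 5/9.
Once everyone is working, combined rate: 1/36 + 1/10 + 1/15 = (5 + 18 + 12)/180 = 35/180 = 7/36 per hour.
Remaining 5/9 at 7/36 per hour takes 20/7 hours.
Total from the start = 16 + 20/7 = 132/7 hours.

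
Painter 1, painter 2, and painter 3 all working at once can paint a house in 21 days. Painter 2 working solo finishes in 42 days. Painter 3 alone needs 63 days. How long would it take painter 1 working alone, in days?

126 days

Combined rate is 1/21 per day.
Known contribution: 1/42 + 1/63 = (3 + 2)/126 = 5/126 per day.
So painter 1's rate is 1/21 − 5/126 = 1/126, meaning 126 days alone.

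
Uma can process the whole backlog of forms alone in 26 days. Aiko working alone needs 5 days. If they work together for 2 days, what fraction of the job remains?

Combined rate: 1/26 + 1/5 = (5 + 26)/130 = 31/130 per day.
In 2 days they complete 2·31/130 = 31/65 of the job.
So 34/65 remains.

34/65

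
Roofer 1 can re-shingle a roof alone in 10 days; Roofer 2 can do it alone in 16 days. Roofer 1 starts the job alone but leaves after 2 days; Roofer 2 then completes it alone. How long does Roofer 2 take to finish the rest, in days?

64/5 days

In 2 days Roofer 1 does 2/10 = 1/5 of the job, leaving 4/5.
Roofer 2 works at 1/16 per day, so finishing takes 4/5 ÷ 1/16 = 64/5 days.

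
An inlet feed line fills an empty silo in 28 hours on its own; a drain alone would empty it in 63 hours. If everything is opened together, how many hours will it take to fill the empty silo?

Net rate = 1/28 − 1/63 = (9 − 4)/252 = 5/252 per hour.
Filling time = 1 ÷ (5/252) = 252/5 hours.

252/5 hours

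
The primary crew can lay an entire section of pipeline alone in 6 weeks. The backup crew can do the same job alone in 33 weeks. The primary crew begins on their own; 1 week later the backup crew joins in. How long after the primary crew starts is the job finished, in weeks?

In the first 1 week the primary crew alone does 1/6 of the job, leaving 5/6.
Once everyone is working, combined rate: 1/6 + 1/33 = (11 + 2)/66 = 13/66 per week.
Remaining 5/6 at 13/66 per week takes 55/13 weeks.
Total from the start = 1 + 55/13 = 68/13 weeks.

68/13 weeks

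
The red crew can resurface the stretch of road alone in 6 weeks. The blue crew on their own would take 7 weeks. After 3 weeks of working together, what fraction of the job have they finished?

13/14

Combined rate: 1/6 + 1/7 = (7 + 6)/42 = 13/42 per week.
In 3 weeks they complete 3·13/42 = 13/14 of the job.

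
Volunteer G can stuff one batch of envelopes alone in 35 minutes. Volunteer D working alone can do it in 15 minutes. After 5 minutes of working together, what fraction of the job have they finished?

10/21

Combined rate: 1/35 + 1/15 = (3 + 7)/105 = 10/105 = 2/21 per minute.
In 5 minutes they complete 5·2/21 = 10/21 of the job.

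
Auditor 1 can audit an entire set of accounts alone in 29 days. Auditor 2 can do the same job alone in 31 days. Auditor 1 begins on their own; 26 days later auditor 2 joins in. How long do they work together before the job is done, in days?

31/20 days

In the first 26 days auditor 1 alone does 26/29 of the job, leaving 3/29.
Once everyone is working, combined rate: 1/29 + 1/31 = (31 + 29)/899 = 60/899 per day.
Remaining 3/29 at 60/899 per day takes 31/20 days.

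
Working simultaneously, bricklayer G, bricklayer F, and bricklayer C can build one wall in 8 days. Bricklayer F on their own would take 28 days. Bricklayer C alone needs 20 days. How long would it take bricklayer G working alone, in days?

280/11 days

Combined rate is 1/8 per day.
Known contribution: 1/28 + 1/20 = (5 + 7)/140 = 12/140 = 3/35 per day.
So bricklayer G's rate is 1/8 − 3/35 = 11/280, meaning 280/11 days alone.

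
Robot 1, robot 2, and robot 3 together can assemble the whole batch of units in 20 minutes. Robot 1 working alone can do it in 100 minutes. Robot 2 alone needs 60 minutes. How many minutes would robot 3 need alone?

300/7 minutes

Combined rate is 1/20 per minute.
Known contribution: 1/100 + 1/60 = (3 + 5)/300 = 8/300 = 2/75 per minute.
So robot 3's rate is 1/20 − 2/75 = 7/300, meaning 300/7 minutes alone.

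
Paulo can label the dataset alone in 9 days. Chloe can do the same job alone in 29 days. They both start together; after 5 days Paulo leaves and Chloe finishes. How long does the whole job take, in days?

In the first 5 days the combined rate is 38/261, so 190/261 of the job is done, leaving 71/261.
After Paulo leaves the rate is 1/29 per day; the remaining 71/261 takes 71/9 days.
Total = 5 + 71/9 = 116/9 days.

116/9 days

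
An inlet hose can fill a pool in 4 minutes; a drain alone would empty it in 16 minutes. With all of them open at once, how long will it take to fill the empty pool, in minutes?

Net rate = 1/4 − 1/16 = (4 − 1)/16 = 3/16 per minute.
Filling time = 1 ÷ (3/16) = 16/3 minutes.

16/3 minutes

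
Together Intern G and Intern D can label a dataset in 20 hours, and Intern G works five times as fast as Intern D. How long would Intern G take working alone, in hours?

Let Intern D's rate be r; then Intern G's rate is 5r, so together (5 + 1)r = 6r = 1/20.
Thus r = 1/120 per hour.
Intern D alone: 120 hours; Intern G alone: 24 hours.

24 hours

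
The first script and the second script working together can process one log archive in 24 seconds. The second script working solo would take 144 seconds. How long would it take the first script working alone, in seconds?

144/5 seconds

Combined rate is 1/24 per second.
Known contribution: 1/144 per second.
So the first script's rate is 1/24 − 1/144 = 5/144, meaning 144/5 seconds alone.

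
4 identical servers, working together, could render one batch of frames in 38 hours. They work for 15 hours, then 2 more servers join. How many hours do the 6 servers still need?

One server does 1/152 of the job per hour.
After 15 hours with 4 servers, 15/38 is done (23/38 left).
With 6 servers the rate is 6/152 = 3/76, so the rest takes 23/38 ÷ 3/76 = 46/3 hours.

46/3 hours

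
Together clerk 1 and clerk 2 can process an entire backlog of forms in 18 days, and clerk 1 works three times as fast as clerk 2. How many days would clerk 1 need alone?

Let clerk 2's rate be r; then clerk 1's rate is 3r, so together (3 + 1)r = 4r = 1/18.
Thus r = 1/72 per day.
Clerk 2 alone: 72 days; clerk 1 alone: 24 days.

24 days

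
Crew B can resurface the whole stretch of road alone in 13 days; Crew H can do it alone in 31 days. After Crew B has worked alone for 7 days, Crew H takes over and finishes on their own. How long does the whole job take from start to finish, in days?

In 7 days Crew B does 7/13 of the job, leaving 6/13.
Crew H works at 1/31 per day, so finishing takes 6/13 ÷ 1/31 = 186/13 days.
Total time = 7 + 186/13 = 277/13 days.

277/13 days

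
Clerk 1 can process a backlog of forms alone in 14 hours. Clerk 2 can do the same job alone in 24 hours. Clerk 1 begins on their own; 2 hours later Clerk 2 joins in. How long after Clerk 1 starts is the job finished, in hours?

182/19 hours

In the first 2 hours Clerk 1 alone does 2/14 = 1/7 of the job, leaving 6/7.
Once everyone is working, combined rate: 1/14 + 1/24 = (12 + 7)/168 = 19/168 per hour.
Remaining 6/7 at 19/168 per hour takes 144/19 hours.
Total from the start = 2 + 144/19 = 182/19 hours.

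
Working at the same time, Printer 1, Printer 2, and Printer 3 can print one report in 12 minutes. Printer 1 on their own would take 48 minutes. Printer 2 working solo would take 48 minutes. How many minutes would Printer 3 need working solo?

24 minutes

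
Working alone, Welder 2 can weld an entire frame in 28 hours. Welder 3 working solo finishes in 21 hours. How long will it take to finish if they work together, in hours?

Combined rate: 1/28 + 1/21 = (3 + 4)/84 = 7/84 = 1/12 per hour.
Time = 1 ÷ (1/12) = 12 hours.

12 hours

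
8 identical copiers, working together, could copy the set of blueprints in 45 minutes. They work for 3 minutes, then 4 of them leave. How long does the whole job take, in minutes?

One copier does 1/360 of the job per minute.
After 3 minutes with 8 copiers, 1/15 is done (14/15 left).
With 4 copiers the rate is 4/360 = 1/90, so the rest takes 14/15 ÷ 1/90 = 84 minutes.
Total = 3 + 84 = 87 minutes.

87 minutes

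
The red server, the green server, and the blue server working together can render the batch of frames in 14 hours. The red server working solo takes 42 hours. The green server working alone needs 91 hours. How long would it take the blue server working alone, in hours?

Combined rate is 1/14 per hour.
Known contribution: 1/42 + 1/91 = (13 + 6)/546 = 19/546 per hour.
So the blue server's rate is 1/14 − 19/546 = 10/273, meaning 273/10 hours alone.

273/10 hours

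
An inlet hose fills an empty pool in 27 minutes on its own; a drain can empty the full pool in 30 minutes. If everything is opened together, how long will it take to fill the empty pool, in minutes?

Net rate = 1/27 − 1/30 = (10 − 9)/270 = 1/270 per minute.
Filling time = 1 ÷ (1/270) = 270 minutes.

270 minutes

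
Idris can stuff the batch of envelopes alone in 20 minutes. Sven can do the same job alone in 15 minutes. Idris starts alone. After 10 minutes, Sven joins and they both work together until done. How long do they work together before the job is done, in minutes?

In the first 10 minutes Idris alone does 10/20 = 1/2 of the job, leaving 1/2.
Once everyone is working, combined rate: 1/20 + 1/15 = (3 + 4)/60 = 7/60 per minute.
Remaining 1/2 at 7/60 per minute takes 30/7 minutes.

30/7 minutes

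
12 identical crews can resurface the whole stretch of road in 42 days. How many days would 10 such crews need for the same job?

252/5 days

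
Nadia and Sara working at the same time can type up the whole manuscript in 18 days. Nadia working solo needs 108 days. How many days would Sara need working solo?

108/5 days

Combined rate is 1/18 per day.
Known contribution: 1/108 per day.
So Sara's rate is 1/18 − 1/108 = 5/108, meaning 108/5 days alone.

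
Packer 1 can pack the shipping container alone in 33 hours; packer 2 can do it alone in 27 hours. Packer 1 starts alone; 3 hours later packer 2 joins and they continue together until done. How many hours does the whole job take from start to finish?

In 3 hours packer 1 does 3/33 = 1/11 of the job, leaving 10/11.
Packer 1 and packer 2 together work at 20/297 per hour, so finishing takes 10/11 ÷ 20/297 = 27/2 hours.
Total time = 3 + 27/2 = 33/2 hours.

33/2 hours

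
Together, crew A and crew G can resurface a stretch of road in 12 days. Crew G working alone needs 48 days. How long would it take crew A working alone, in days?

16 days

Combined rate is 1/12 per day.
Known contribution: 1/48 per day.
So crew A's rate is 1/12 − 1/48 = 1/16, meaning 16 days alone.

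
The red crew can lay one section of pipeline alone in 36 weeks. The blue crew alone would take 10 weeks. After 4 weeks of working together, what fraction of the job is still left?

Combined rate: 1/36 + 1/10 = (5 + 18)/180 = 23/180 per week.
In 4 weeks they complete 4·23/180 = 23/45 of the job.
So 22/45 remains.

22/45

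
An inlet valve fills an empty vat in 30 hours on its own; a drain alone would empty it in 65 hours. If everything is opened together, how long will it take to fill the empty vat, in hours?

390/7 hours

Net rate = 1/30 − 1/65 = (13 − 6)/390 = 7/390 per hour.
Filling time = 1 ÷ (7/390) = 390/7 hours.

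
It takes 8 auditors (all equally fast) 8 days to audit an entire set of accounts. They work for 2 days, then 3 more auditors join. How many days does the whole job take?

One auditor does 1/64 of the job per day.
After 2 days with 8 auditors, 1/4 is done (3/4 left).
With 11 auditors the rate is 11/64, so the rest takes 3/4 ÷ 11/64 = 48/11 days.
Total = 2 + 48/11 = 70/11 days.

70/11 days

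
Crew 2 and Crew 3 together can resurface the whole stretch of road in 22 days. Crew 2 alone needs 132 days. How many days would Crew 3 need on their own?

Combined rate is 1/22 per day.
Known contribution: 1/132 per day.
So Crew 3's rate is 1/22 − 1/132 = 5/132, meaning 132/5 days alone.

132/5 days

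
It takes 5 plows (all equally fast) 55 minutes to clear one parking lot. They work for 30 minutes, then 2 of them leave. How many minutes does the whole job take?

215/3 minutes

One plow does 1/275 of the job per minute.
After 30 minutes with 5 plows, 6/11 is done (5/11 left).
With 3 plows the rate is 3/275, so the rest takes 5/11 ÷ 3/275 = 125/3 minutes.
Total = 30 + 125/3 = 215/3 minutes.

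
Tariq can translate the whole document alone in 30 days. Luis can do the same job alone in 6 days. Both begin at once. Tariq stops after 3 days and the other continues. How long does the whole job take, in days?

27/5 days

In the first 3 days the combined rate is 1/5, so 3/5 of the job is done, leaving 2/5.
After Tariq leaves the rate is 1/6 per day; the remaining 2/5 takes 12/5 days.
Total = 3 + 12/5 = 27/5 days.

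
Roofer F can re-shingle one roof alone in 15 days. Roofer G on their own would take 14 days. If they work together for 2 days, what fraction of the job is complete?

29/105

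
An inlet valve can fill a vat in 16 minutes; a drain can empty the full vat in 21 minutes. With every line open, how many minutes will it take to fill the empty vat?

Net rate = 1/16 − 1/21 = (21 − 16)/336 = 5/336 per minute.
Filling time = 1 ÷ (5/336) = 336/5 minutes.

336/5 minutes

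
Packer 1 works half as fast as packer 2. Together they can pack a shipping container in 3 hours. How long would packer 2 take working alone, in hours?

Let packer 2's rate be r; then packer 1's rate is (1/2)r, so together (1/2 + 1)r = (3/2)r = 1/3.
Thus r = 2/9 per hour.
Packer 2 alone: 9/2 hours; packer 1 alone: 9 hours.

9/2 hours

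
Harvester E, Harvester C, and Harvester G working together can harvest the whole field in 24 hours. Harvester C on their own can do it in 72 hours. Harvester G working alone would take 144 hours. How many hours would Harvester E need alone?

48 hours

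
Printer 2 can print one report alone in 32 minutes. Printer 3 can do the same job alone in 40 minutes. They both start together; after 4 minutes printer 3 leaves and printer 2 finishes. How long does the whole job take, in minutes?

144/5 minutes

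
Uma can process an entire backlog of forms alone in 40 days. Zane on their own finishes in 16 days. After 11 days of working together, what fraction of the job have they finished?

Combined rate: 1/40 + 1/16 = (2 + 5)/80 = 7/80 per day.
In 11 days they complete 11·7/80 = 77/80 of the job.

77/80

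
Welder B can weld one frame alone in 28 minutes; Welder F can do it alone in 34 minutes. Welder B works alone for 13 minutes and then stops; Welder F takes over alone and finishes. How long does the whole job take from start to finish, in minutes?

In 13 minutes Welder B does 13/28 of the job, leaving 15/28.
Welder F works at 1/34 per minute, so finishing takes 15/28 ÷ 1/34 = 255/14 minutes.
Total time = 13 + 255/14 = 437/14 minutes.

437/14 minutes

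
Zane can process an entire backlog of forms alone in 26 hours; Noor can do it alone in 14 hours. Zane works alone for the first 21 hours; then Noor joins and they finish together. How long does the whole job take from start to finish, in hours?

In 21 hours Zane does 21/26 of the job, leaving 5/26.
Zane and Noor together work at 10/91 per hour, so finishing takes 5/26 ÷ 10/91 = 7/4 hours.
Total time = 21 + 7/4 = 91/4 hours.

91/4 hours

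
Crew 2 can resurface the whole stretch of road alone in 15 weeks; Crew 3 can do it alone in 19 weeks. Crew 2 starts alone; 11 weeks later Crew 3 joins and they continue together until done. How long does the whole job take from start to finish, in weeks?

In 11 weeks Crew 2 does 11/15 of the job, leaving 4/15.
Crew 2 and Crew 3 together work at 34/285 per week, so finishing takes 4/15 ÷ 34/285 = 38/17 weeks.
Total time = 11 + 38/17 = 225/17 weeks.

225/17 weeks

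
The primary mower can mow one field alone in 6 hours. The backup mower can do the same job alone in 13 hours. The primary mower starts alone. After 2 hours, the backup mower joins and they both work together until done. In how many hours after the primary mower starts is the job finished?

In the first 2 hours the primary mower alone does 2/6 = 1/3 of the job, leaving 2/3.
Once everyone is working, combined rate: 1/6 + 1/13 = (13 + 6)/78 = 19/78 per hour.
Remaining 2/3 at 19/78 per hour takes 52/19 hours.
Total from the start = 2 + 52/19 = 90/19 hours.

90/19 hours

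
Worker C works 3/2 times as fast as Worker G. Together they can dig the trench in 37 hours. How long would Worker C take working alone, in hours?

Let Worker G's rate be r; then Worker C's rate is (3/2)r, so together (3/2 + 1)r = (5/2)r = 1/37.
Thus r = 2/185 per hour.
Worker G alone: 185/2 hours; Worker C alone: 185/3 hours.

185/3 hours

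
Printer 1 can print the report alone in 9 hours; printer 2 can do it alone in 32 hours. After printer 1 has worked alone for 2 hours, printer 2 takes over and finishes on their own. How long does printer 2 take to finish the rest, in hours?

224/9 hours

In 2 hours printer 1 does 2/9 of the job, leaving 7/9.
Printer 2 works at 1/32 per hour, so finishing takes 7/9 ÷ 1/32 = 224/9 hours.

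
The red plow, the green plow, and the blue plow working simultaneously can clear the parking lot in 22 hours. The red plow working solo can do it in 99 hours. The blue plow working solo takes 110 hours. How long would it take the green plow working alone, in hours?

495/13 hours

Combined rate is 1/22 per hour.
Known contribution: 1/99 + 1/110 = (10 + 9)/990 = 19/990 per hour.
So the green plow's rate is 1/22 − 19/990 = 13/495, meaning 495/13 hours alone.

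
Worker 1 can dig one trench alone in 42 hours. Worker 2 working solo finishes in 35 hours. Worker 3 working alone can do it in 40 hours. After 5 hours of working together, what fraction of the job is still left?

Combined rate: 1/42 + 1/35 + 1/40 = (20 + 24 + 21)/840 = 65/840 = 13/168 per hour.
In 5 hours they complete 5·13/168 = 65/168 of the job.
So 103/168 remains.

103/168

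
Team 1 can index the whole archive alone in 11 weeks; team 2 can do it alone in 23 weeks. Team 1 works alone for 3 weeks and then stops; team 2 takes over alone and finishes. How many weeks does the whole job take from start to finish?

In 3 weeks team 1 does 3/11 of the job, leaving 8/11.
Team 2 works at 1/23 per week, so finishing takes 8/11 ÷ 1/23 = 184/11 weeks.
Total time = 3 + 184/11 = 217/11 weeks.

217/11 weeks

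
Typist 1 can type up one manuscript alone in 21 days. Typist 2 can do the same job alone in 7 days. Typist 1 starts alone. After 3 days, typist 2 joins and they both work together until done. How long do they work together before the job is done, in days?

9/2 days

In the first 3 days typist 1 alone does 3/21 = 1/7 of the job, leaving 6/7.
Once everyone is working, combined rate: 1/21 + 1/7 = (1 + 3)/21 = 4/21 per day.
Remaining 6/7 at 4/21 per day takes 9/2 days.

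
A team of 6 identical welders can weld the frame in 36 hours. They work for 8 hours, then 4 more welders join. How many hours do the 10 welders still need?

84/5 hours

One welder does 1/216 of the job per hour.
After 8 hours with 6 welders, 2/9 is done (7/9 left).
With 10 welders the rate is 10/216 = 5/108, so the rest takes 7/9 ÷ 5/108 = 84/5 hours.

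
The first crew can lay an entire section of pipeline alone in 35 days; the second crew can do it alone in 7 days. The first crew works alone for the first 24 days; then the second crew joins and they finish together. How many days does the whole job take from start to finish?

155/6 days

In 24 days the first crew does 24/35 of the job, leaving 11/35.
The first crew and the second crew together work at 6/35 per day, so finishing takes 11/35 ÷ 6/35 = 11/6 days.
Total time = 24 + 11/6 = 155/6 days.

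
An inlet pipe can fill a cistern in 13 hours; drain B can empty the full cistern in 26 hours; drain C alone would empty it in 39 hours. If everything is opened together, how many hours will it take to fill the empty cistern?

Net rate = 1/13 − 1/26 − 1/39 = (6 − 3 − 2)/78 = 1/78 per hour.
Filling time = 1 ÷ (1/78) = 78 hours.

78 hours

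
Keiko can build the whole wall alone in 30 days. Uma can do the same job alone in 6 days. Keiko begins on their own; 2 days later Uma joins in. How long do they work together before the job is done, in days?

In the first 2 days Keiko alone does 2/30 = 1/15 of the job, leaving 14/15.
Once everyone is working, combined rate: 1/30 + 1/6 = (1 + 5)/30 = 6/30 = 1/5 per day.
Remaining 14/15 at 1/5 per day takes 14/3 days.

14/3 days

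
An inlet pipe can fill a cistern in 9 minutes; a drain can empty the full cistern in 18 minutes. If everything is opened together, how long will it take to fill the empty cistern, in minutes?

18 minutes

Net rate = 1/9 − 1/18 = (2 − 1)/18 = 1/18 per minute.
Filling time = 1 ÷ (1/18) = 18 minutes.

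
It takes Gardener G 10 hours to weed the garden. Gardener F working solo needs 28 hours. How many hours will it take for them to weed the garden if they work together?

140/19 hours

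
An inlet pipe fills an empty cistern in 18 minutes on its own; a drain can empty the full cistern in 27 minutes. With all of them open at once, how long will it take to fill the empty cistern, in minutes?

Net rate = 1/18 − 1/27 = (3 − 2)/54 = 1/54 per minute.
Filling time = 1 ÷ (1/54) = 54 minutes.

54 minutes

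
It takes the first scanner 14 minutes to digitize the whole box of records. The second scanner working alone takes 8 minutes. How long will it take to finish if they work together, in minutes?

Combined rate: 1/14 + 1/8 = (4 + 7)/56 = 11/56 per minute.
Time = 1 ÷ (11/56) = 56/11 minutes.

56/11 minutes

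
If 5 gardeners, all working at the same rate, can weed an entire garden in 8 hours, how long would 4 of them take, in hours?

10 hours

Total work is 5·8 = 40 gardener-hours.
With 4 gardeners: 40/4 = 10 hours.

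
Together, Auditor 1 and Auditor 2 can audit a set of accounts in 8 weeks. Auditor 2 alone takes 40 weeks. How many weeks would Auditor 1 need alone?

Combined rate is 1/8 per week.
Known contribution: 1/40 per week.
So Auditor 1's rate is 1/8 − 1/40 = 1/10, meaning 10 weeks alone.

10 weeks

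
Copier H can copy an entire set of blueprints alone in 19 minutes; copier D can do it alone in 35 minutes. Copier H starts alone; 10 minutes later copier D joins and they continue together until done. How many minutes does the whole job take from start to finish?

95/6 minutes

In 10 minutes copier H does 10/19 of the job, leaving 9/19.
Copier H and copier D together work at 54/665 per minute, so finishing takes 9/19 ÷ 54/665 = 35/6 minutes.
Total time = 10 + 35/6 = 95/6 minutes.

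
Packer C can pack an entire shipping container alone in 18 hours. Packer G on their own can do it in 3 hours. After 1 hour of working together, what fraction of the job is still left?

Combined rate: 1/18 + 1/3 = (1 + 6)/18 = 7/18 per hour.
In 1 hour they complete 1·7/18 = 7/18 of the job.
So 11/18 remains.

11/18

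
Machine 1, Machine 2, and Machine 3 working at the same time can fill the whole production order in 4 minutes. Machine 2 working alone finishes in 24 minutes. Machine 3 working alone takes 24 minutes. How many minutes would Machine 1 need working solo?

6 minutes

Combined rate is 1/4 per minute.
Known contribution: 1/24 + 1/24 = (1 + 1)/24 = 2/24 = 1/12 per minute.
So Machine 1's rate is 1/4 − 1/12 = 1/6, meaning 6 minutes alone.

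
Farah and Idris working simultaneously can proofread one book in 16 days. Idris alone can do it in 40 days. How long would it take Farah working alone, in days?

80/3 days

Combined rate is 1/16 per day.
Known contribution: 1/40 per day.
So Farah's rate is 1/16 − 1/40 = 3/80, meaning 80/3 days alone.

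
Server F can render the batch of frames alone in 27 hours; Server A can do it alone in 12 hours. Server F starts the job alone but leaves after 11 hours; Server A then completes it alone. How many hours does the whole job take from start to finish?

163/9 hours

In 11 hours Server F does 11/27 of the job, leaving 16/27.
Server A works at 1/12 per hour, so finishing takes 16/27 ÷ 1/12 = 64/9 hours.
Total time = 11 + 64/9 = 163/9 hours.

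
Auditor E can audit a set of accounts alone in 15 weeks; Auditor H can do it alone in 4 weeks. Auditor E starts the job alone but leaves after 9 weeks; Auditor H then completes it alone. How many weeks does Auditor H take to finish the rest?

In 9 weeks Auditor E does 9/15 = 3/5 of the job, leaving 2/5.
Auditor H works at 1/4 per week, so finishing takes 2/5 ÷ 1/4 = 8/5 weeks.

8/5 weeks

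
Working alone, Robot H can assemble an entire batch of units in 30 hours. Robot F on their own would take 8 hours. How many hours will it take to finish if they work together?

120/19 hours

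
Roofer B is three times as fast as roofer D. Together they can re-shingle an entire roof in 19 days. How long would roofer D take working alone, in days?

76 days

Let roofer D's rate be r; then roofer B's rate is 3r, so together (3 + 1)r = 4r = 1/19.
Thus r = 1/76 per day.
Roofer D alone: 76 days; roofer B alone: 76/3 days.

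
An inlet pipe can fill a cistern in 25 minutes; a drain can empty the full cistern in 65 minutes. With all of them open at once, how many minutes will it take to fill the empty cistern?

Net rate = 1/25 − 1/65 = (13 − 5)/325 = 8/325 per minute.
Filling time = 1 ÷ (8/325) = 325/8 minutes.

325/8 minutes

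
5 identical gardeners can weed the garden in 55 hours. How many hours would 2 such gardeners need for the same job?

Total work is 5·55 = 275 gardener-hours.
With 2 gardeners: 275/2 hours.

275/2 hours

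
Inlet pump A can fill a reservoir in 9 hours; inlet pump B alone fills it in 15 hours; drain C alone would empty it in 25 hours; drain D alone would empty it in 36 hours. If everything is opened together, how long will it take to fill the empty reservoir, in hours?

100/11 hours

Net rate = 1/9 + 1/15 − 1/25 − 1/36 = (100 + 60 − 36 − 25)/900 = 99/900 = 11/100 per hour.
Filling time = 1 ÷ (11/100) = 100/11 hours.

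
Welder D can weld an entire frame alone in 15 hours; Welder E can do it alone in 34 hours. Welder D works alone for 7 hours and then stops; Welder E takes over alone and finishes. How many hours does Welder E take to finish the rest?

In 7 hours Welder D does 7/15 of the job, leaving 8/15.
Welder E works at 1/34 per hour, so finishing takes 8/15 ÷ 1/34 = 272/15 hours.

272/15 hours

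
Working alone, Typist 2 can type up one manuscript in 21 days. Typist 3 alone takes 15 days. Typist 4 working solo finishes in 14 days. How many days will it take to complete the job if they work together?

70/13 days

Combined rate: 1/21 + 1/15 + 1/14 = (10 + 14 + 15)/210 = 39/210 = 13/70 per day.
Time = 1 ÷ (13/70) = 70/13 days.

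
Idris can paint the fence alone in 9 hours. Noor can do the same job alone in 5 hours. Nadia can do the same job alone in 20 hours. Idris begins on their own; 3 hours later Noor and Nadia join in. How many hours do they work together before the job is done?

24/13 hours

In the first 3 hours Idris alone does 3/9 = 1/3 of the job, leaving 2/3.
Once everyone is working, combined rate: 1/9 + 1/5 + 1/20 = (20 + 36 + 9)/180 = 65/180 = 13/36 per hour.
Remaining 2/3 at 13/36 per hour takes 24/13 hours.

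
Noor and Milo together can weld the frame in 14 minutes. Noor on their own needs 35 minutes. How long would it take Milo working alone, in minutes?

70/3 minutes

Combined rate is 1/14 per minute.
Known contribution: 1/35 per minute.
So Milo's rate is 1/14 − 1/35 = 3/70, meaning 70/3 minutes alone.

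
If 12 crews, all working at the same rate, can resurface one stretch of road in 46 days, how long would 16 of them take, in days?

Total work is 12·46 = 552 crew-days.
With 16 crews: 552/16 = 69/2 days.

69/2 days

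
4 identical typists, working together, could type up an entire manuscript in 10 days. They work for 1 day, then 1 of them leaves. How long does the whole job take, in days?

One typist does 1/40 of the job per day.
After 1 day with 4 typists, 1/10 is done (9/10 left).
With 3 typists the rate is 3/40, so the rest takes 9/10 ÷ 3/40 = 12 days.
Total = 1 + 12 = 13 days.

13 days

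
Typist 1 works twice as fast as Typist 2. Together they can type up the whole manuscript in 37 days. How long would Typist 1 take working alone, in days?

111/2 days

Let Typist 2's rate be r; then Typist 1's rate is 2r, so together (2 + 1)r = 3r = 1/37.
Thus r = 1/111 per day.
Typist 2 alone: 111 days; Typist 1 alone: 111/2 days.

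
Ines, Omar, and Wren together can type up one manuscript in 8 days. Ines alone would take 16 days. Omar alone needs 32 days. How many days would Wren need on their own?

Combined rate is 1/8 per day.
Known contribution: 1/16 + 1/32 = (2 + 1)/32 = 3/32 per day.
So Wren's rate is 1/8 − 3/32 = 1/32, meaning 32 days alone.

32 days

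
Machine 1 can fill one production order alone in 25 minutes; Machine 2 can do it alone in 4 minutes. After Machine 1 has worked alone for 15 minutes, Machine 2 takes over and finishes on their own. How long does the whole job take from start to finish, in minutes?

In 15 minutes Machine 1 does 15/25 = 3/5 of the job, leaving 2/5.
Machine 2 works at 1/4 per minute, so finishing takes 2/5 ÷ 1/4 = 8/5 minutes.
Total time = 15 + 8/5 = 83/5 minutes.

83/5 minutes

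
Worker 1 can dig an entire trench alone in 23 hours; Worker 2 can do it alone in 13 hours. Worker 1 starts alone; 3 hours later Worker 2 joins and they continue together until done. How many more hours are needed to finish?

65/9 hours

In 3 hours Worker 1 does 3/23 of the job, leaving 20/23.
Worker 1 and Worker 2 together work at 36/299 per hour, so finishing takes 20/23 ÷ 36/299 = 65/9 hours.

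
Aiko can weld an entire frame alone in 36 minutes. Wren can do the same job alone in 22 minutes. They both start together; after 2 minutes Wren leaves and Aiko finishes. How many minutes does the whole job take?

In the first 2 minutes the combined rate is 29/396, so 29/198 of the job is done, leaving 169/198.
After Wren leaves the rate is 1/36 per minute; the remaining 169/198 takes 338/11 minutes.
Total = 2 + 338/11 = 360/11 minutes.

360/11 minutes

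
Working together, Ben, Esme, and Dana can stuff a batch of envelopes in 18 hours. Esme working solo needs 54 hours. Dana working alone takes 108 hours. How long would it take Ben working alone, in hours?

Combined rate is 1/18 per hour.
Known contribution: 1/54 + 1/108 = (2 + 1)/108 = 3/108 = 1/36 per hour.
So Ben's rate is 1/18 − 1/36 = 1/36, meaning 36 hours alone.

36 hours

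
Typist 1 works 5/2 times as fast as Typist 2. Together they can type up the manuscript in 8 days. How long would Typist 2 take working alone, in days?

28 days

Let Typist 2's rate be r; then Typist 1's rate is (5/2)r, so together (5/2 + 1)r = (7/2)r = 1/8.
Thus r = 1/28 per day.
Typist 2 alone: 28 days; Typist 1 alone: 56/5 days.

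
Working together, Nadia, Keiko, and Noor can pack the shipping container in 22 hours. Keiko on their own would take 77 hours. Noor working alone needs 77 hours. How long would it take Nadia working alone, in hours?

154/3 hours

Combined rate is 1/22 per hour.
Known contribution: 1/77 + 1/77 = (1 + 1)/77 = 2/77 per hour.
So Nadia's rate is 1/22 − 2/77 = 3/154, meaning 154/3 hours alone.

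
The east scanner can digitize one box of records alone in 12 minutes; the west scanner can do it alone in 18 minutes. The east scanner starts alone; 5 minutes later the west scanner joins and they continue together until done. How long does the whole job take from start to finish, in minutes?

In 5 minutes the east scanner does 5/12 of the job, leaving 7/12.
The east scanner and the west scanner together work at 5/36 per minute, so finishing takes 7/12 ÷ 5/36 = 21/5 minutes.
Total time = 5 + 21/5 = 46/5 minutes.

46/5 minutes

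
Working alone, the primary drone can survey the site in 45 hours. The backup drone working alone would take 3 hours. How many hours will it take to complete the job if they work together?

Combined rate: 1/45 + 1/3 = (1 + 15)/45 = 16/45 per hour.
Time = 1 ÷ (16/45) = 45/16 hours.

45/16 hours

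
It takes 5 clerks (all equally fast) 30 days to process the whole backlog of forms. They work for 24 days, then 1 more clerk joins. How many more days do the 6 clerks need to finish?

One clerk does 1/150 of the job per day.
After 24 days with 5 clerks, 4/5 is done (1/5 left).
With 6 clerks the rate is 6/150 = 1/25, so the rest takes 1/5 ÷ 1/25 = 5 days.

5 days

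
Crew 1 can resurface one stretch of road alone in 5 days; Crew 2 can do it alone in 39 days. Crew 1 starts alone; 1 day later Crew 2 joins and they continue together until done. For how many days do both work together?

In 1 day Crew 1 does 1/5 of the job, leaving 4/5.
Crew 1 and Crew 2 together work at 44/195 per day, so finishing takes 4/5 ÷ 44/195 = 39/11 days.

39/11 days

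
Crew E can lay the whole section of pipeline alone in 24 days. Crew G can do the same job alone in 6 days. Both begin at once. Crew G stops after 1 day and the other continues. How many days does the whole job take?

In the first 1 day the combined rate is 5/24, so 5/24 of the job is done, leaving 19/24.
After crew G leaves the rate is 1/24 per day; the remaining 19/24 takes 19 days.
Total = 1 + 19 = 20 days.

20 days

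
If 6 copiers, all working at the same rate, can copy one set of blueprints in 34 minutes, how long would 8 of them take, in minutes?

51/2 minutes

Total work is 6·34 = 204 copier-minutes.
With 8 copiers: 204/8 = 51/2 minutes.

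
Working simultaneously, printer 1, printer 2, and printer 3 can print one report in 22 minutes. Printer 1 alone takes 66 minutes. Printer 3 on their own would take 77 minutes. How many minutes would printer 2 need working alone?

Combined rate is 1/22 per minute.
Known contribution: 1/66 + 1/77 = (7 + 6)/462 = 13/462 per minute.
So printer 2's rate is 1/22 − 13/462 = 4/231, meaning 231/4 minutes alone.

231/4 minutes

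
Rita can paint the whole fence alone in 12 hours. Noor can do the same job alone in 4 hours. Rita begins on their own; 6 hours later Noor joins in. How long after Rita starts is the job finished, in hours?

In the first 6 hours Rita alone does 6/12 = 1/2 of the job, leaving 1/2.
Once everyone is working, combined rate: 1/12 + 1/4 = (1 + 3)/12 = 4/12 = 1/3 per hour.
Remaining 1/2 at 1/3 per hour takes 3/2 hours.
Total from the start = 6 + 3/2 = 15/2 hours.

15/2 hours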